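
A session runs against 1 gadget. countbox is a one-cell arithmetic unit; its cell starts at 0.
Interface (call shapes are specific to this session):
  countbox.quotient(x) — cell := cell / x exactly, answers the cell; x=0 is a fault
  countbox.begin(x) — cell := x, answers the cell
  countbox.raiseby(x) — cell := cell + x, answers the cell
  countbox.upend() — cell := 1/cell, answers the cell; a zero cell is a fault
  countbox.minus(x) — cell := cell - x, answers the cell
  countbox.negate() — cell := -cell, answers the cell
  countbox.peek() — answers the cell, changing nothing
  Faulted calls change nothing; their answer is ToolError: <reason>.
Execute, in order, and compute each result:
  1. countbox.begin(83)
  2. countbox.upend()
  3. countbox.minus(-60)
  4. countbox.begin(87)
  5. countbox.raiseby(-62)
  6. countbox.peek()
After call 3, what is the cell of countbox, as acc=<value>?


Answer: acc=4981/83

Derivation:
Then countbox.begin passing x: 83, and see 83.
I try countbox.upend(), and get 1/83.
I use countbox.minus passing x: -60, → 4981/83.
I run countbox.begin passing x: 87: 87.
Then countbox.raiseby passing x: -62, and observe 25.
Using countbox.peek, giving 25.


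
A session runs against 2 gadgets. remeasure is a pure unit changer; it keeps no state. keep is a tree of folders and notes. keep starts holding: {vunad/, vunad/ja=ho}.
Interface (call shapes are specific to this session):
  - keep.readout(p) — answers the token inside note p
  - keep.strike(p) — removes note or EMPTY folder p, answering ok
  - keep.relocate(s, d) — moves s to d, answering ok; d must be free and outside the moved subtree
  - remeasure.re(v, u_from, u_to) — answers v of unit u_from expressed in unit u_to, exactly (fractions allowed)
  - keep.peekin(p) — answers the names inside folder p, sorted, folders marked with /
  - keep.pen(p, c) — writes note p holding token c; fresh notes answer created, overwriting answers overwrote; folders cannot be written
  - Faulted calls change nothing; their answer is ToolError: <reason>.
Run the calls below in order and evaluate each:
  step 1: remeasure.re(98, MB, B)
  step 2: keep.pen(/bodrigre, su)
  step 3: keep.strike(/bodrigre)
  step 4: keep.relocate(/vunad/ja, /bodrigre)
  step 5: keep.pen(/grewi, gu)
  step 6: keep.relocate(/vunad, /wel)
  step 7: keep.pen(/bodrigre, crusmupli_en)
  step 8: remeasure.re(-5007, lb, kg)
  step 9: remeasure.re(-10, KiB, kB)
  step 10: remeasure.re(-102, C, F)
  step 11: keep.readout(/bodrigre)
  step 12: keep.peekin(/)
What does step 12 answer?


Answer: [bodrigre, grewi, wel/]

Derivation:
! re(v=98, u_from=MB, u_to=B) == 98000000
! pen(p=/bodrigre, c=su) == created
! strike(p=/bodrigre) == ok
! relocate(s=/vunad/ja, d=/bodrigre) == ok
! pen(p=/grewi, c=gu) == created
! relocate(s=/vunad, d=/wel) == ok
! pen(p=/bodrigre, c=crusmupli_en) == overwrote
! re(v=-5007, u_from=lb, u_to=kg) == -227113699659/100000000
! re(v=-10, u_from=KiB, u_to=kB) == -256/25
! re(v=-102, u_from=C, u_to=F) == -758/5
! readout(p=/bodrigre) == crusmupli_en
! peekin(p=/) == [bodrigre, grewi, wel/]


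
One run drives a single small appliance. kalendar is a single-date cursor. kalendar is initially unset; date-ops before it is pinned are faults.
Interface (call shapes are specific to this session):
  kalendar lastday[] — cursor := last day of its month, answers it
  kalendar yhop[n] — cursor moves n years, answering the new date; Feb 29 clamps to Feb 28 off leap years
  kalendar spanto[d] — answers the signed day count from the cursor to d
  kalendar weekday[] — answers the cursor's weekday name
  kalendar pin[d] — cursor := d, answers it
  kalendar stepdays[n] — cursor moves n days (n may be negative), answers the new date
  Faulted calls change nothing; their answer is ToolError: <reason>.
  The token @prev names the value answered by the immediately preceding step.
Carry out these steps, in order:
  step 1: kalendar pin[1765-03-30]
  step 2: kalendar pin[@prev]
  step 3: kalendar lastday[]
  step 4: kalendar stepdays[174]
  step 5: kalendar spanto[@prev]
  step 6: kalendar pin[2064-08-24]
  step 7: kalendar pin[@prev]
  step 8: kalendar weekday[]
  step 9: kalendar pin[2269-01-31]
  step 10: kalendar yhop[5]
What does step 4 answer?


Calling kalendar pin passing d='1765-03-30', — result: 1765-03-30.
Using kalendar pin passing d='@prev', — result: 1765-03-30.
I run kalendar lastday, and observe 1765-03-31.
I run kalendar stepdays passing n='174', and see 1765-09-21.
I run kalendar spanto passing d='@prev', and get 0.
I invoke kalendar pin passing d='2064-08-24', which returns 2064-08-24.
Using kalendar pin passing d='@prev': 2064-08-24.
Now I run kalendar weekday, and observe Sunday.
Calling kalendar pin passing d='2269-01-31', giving 2269-01-31.
Next I call kalendar yhop passing n='5', and get 2274-01-31.

Answer: 1765-09-21


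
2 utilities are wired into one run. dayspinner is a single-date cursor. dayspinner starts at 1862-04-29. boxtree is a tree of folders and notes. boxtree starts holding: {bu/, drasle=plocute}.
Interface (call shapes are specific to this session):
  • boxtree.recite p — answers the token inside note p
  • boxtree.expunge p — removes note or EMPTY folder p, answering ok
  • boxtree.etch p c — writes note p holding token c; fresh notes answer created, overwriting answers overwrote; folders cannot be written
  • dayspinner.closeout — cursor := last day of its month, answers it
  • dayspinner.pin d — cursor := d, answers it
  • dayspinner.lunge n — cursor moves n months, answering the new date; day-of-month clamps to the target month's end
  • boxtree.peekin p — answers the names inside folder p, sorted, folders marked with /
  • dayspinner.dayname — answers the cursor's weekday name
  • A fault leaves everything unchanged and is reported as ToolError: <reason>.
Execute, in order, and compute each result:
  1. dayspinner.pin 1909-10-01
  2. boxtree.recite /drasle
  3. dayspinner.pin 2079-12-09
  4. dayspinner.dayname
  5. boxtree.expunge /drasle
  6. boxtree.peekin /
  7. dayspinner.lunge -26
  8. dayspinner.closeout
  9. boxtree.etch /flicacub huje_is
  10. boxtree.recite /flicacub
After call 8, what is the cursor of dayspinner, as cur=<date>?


-- dayspinner.pin(d=1909-10-01) -> 1909-10-01
-- boxtree.recite(p=/drasle) -> plocute
-- dayspinner.pin(d=2079-12-09) -> 2079-12-09
-- dayspinner.dayname() -> Saturday
-- boxtree.expunge(p=/drasle) -> ok
-- boxtree.peekin(p=/) -> [bu/]
-- dayspinner.lunge(n=-26) -> 2077-10-09
-- dayspinner.closeout() -> 2077-10-31
-- boxtree.etch(p=/flicacub, c=huje_is) -> created
-- boxtree.recite(p=/flicacub) -> huje_is

Answer: cur=2077-10-31


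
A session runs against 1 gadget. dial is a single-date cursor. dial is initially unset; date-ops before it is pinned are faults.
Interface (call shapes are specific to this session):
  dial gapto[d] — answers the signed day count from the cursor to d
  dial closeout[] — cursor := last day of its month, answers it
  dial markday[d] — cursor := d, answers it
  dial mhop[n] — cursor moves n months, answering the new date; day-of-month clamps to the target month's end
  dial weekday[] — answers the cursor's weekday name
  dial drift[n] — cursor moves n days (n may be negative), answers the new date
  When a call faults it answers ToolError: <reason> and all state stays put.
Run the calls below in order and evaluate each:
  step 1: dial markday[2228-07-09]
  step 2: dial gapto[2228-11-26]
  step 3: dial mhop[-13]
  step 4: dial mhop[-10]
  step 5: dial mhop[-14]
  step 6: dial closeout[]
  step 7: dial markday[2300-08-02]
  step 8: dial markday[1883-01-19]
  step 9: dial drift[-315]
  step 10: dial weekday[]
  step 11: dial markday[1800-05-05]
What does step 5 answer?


Do: dial markday[d: 2228-07-09]
See: 2228-07-09
Do: dial gapto[d: 2228-11-26]
See: 140
Do: dial mhop[n: -13]
See: 2227-06-09
Do: dial mhop[n: -10]
See: 2226-08-09
Do: dial mhop[n: -14]
See: 2225-06-09
Do: dial closeout[]
See: 2225-06-30
Do: dial markday[d: 2300-08-02]
See: 2300-08-02
Do: dial markday[d: 1883-01-19]
See: 1883-01-19
Do: dial drift[n: -315]
See: 1882-03-10
Do: dial weekday[]
See: Friday
Do: dial markday[d: 1800-05-05]
See: 1800-05-05

Answer: 2225-06-09


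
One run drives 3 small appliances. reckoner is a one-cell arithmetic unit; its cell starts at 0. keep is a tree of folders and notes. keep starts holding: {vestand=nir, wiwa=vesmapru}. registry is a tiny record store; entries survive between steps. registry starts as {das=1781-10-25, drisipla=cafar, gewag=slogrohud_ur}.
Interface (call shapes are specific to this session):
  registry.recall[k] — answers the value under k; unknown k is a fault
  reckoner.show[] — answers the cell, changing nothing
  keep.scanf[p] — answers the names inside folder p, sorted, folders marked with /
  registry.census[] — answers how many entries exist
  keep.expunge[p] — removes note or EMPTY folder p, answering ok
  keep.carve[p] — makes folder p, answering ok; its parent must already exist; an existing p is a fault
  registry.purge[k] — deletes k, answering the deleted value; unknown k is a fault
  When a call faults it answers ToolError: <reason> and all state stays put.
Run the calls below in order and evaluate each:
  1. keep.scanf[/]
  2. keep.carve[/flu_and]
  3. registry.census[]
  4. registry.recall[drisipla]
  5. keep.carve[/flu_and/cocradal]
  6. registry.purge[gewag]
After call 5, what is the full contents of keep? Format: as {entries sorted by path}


Answer: {flu_and/, flu_and/cocradal/, vestand=nir, wiwa=vesmapru}

Derivation:
==> keep.scanf(p: /)
<== [vestand, wiwa]
==> keep.carve(p: /flu_and)
<== ok
==> registry.census()
<== 3
==> registry.recall(k: drisipla)
<== cafar
==> keep.carve(p: /flu_and/cocradal)
<== ok
==> registry.purge(k: gewag)
<== slogrohud_ur


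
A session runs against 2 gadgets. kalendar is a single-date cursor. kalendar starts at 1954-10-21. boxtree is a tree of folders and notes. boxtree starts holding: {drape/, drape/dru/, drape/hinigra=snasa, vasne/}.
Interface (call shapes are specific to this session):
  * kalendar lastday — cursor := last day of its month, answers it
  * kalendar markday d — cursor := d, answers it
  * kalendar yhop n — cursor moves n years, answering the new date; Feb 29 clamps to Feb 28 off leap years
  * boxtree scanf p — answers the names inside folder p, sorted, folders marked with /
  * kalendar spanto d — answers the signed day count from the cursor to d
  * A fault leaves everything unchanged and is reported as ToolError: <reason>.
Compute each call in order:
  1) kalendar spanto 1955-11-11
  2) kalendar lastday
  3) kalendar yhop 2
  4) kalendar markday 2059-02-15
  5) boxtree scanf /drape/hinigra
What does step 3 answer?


Answer: 1956-10-31

Derivation:
CALL kalendar spanto[d='1955-11-11']
RET  386
CALL kalendar lastday[]
RET  1954-10-31
CALL kalendar yhop[n='2']
RET  1956-10-31
CALL kalendar markday[d='2059-02-15']
RET  2059-02-15
CALL boxtree scanf[p='/drape/hinigra']
RET  ToolError: not a directory


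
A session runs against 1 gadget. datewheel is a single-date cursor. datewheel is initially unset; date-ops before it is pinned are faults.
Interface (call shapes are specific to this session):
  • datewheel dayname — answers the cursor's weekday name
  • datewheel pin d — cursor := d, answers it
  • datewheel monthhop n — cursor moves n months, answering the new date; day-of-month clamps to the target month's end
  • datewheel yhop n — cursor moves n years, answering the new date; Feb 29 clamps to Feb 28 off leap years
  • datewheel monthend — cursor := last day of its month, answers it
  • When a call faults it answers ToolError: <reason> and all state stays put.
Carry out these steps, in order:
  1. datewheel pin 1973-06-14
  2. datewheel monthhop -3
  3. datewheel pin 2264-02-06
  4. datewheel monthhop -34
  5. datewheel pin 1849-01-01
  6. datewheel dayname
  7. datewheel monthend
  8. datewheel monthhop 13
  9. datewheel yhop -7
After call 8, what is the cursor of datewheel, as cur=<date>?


Answer: cur=1850-02-28

Derivation:
-> datewheel pin(d='1973-06-14')
<- 1973-06-14
-> datewheel monthhop(n='-3')
<- 1973-03-14
-> datewheel pin(d='2264-02-06')
<- 2264-02-06
-> datewheel monthhop(n='-34')
<- 2261-04-06
-> datewheel pin(d='1849-01-01')
<- 1849-01-01
-> datewheel dayname()
<- Monday
-> datewheel monthend()
<- 1849-01-31
-> datewheel monthhop(n='13')
<- 1850-02-28
-> datewheel yhop(n='-7')
<- 1843-02-28


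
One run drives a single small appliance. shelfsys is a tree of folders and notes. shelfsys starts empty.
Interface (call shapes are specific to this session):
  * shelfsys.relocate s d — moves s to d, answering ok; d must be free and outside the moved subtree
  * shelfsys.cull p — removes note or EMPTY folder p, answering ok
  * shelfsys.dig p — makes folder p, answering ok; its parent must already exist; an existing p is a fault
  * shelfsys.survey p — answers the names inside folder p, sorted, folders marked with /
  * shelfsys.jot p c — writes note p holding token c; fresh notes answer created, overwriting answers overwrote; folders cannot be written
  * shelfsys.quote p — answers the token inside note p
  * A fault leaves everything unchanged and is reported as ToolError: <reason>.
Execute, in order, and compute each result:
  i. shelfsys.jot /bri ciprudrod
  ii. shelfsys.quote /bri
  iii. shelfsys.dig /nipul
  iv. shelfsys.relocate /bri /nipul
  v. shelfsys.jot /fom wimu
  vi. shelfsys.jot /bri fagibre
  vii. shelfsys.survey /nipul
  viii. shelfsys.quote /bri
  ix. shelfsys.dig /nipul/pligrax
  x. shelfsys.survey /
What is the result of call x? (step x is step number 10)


Answer: [bri, fom, nipul/]

Derivation:
Next I call shelfsys.jot on p: /bri, c: ciprudrod, yielding created.
I try shelfsys.quote on p: /bri, and get ciprudrod.
I run shelfsys.dig on p: /nipul, and see ok.
Now I run shelfsys.relocate on s: /bri, d: /nipul, which returns ToolError: exists.
Invoking shelfsys.jot on p: /fom, c: wimu, which returns created.
I try shelfsys.jot on p: /bri, c: fagibre, and observe overwrote.
Calling shelfsys.survey on p: /nipul, — result: [].
I call shelfsys.quote on p: /bri, and see fagibre.
I try shelfsys.dig on p: /nipul/pligrax, and get ok.
I try shelfsys.survey on p: /, and get [bri, fom, nipul/].


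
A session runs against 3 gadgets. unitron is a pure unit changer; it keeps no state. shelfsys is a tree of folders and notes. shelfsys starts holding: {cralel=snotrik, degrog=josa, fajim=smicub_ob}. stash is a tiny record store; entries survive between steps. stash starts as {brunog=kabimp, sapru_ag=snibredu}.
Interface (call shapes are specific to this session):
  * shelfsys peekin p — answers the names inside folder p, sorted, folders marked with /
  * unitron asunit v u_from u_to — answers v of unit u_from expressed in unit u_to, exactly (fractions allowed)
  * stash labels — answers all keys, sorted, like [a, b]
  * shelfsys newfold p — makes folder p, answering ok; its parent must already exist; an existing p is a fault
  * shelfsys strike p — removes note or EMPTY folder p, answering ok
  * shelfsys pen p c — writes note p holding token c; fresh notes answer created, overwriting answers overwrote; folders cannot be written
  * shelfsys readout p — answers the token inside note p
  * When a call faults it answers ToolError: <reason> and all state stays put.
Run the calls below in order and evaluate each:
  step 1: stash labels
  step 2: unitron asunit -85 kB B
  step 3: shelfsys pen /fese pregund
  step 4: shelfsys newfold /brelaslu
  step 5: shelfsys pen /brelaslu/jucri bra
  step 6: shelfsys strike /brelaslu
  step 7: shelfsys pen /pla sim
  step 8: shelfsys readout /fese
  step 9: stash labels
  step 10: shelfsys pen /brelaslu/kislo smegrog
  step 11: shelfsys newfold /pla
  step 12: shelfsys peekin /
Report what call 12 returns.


Answer: [brelaslu/, cralel, degrog, fajim, fese, pla]

Derivation:
> stash labels
= [brunog, sapru_ag]
> unitron asunit v='-85' u_from='kB' u_to='B'
= -85000
> shelfsys pen p='/fese' c='pregund'
= created
> shelfsys newfold p='/brelaslu'
= ok
> shelfsys pen p='/brelaslu/jucri' c='bra'
= created
> shelfsys strike p='/brelaslu'
= ToolError: not empty
> shelfsys pen p='/pla' c='sim'
= created
> shelfsys readout p='/fese'
= pregund
> stash labels
= [brunog, sapru_ag]
> shelfsys pen p='/brelaslu/kislo' c='smegrog'
= created
> shelfsys newfold p='/pla'
= ToolError: exists
> shelfsys peekin p='/'
= [brelaslu/, cralel, degrog, fajim, fese, pla]


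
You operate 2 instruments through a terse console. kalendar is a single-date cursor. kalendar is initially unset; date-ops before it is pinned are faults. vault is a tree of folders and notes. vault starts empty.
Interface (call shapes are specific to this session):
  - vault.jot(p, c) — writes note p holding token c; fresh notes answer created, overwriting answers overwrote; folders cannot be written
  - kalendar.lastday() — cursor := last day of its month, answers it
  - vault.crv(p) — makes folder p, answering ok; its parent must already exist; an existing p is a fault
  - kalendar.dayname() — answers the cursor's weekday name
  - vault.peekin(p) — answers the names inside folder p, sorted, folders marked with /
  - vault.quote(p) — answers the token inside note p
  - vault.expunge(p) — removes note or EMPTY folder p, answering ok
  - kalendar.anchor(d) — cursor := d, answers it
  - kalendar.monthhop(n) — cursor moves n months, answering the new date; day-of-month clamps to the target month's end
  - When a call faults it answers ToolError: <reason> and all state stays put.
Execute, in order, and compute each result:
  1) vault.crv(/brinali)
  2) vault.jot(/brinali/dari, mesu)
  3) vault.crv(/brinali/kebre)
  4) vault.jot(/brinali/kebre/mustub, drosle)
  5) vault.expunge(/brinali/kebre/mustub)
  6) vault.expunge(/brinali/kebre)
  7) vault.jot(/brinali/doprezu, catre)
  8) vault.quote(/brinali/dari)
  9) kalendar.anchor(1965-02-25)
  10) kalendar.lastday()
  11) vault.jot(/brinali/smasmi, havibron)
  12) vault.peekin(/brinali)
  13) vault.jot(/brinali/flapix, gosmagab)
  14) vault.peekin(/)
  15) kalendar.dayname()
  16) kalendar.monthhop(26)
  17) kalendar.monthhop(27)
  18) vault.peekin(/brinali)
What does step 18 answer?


>> vault.crv(p: /brinali)
<< ok
>> vault.jot(p: /brinali/dari, c: mesu)
<< created
>> vault.crv(p: /brinali/kebre)
<< ok
>> vault.jot(p: /brinali/kebre/mustub, c: drosle)
<< created
>> vault.expunge(p: /brinali/kebre/mustub)
<< ok
>> vault.expunge(p: /brinali/kebre)
<< ok
>> vault.jot(p: /brinali/doprezu, c: catre)
<< created
>> vault.quote(p: /brinali/dari)
<< mesu
>> kalendar.anchor(d: 1965-02-25)
<< 1965-02-25
>> kalendar.lastday()
<< 1965-02-28
>> vault.jot(p: /brinali/smasmi, c: havibron)
<< created
>> vault.peekin(p: /brinali)
<< [dari, doprezu, smasmi]
>> vault.jot(p: /brinali/flapix, c: gosmagab)
<< created
>> vault.peekin(p: /)
<< [brinali/]
>> kalendar.dayname()
<< Sunday
>> kalendar.monthhop(n: 26)
<< 1967-04-28
>> kalendar.monthhop(n: 27)
<< 1969-07-28
>> vault.peekin(p: /brinali)
<< [dari, doprezu, flapix, smasmi]

Answer: [dari, doprezu, flapix, smasmi]


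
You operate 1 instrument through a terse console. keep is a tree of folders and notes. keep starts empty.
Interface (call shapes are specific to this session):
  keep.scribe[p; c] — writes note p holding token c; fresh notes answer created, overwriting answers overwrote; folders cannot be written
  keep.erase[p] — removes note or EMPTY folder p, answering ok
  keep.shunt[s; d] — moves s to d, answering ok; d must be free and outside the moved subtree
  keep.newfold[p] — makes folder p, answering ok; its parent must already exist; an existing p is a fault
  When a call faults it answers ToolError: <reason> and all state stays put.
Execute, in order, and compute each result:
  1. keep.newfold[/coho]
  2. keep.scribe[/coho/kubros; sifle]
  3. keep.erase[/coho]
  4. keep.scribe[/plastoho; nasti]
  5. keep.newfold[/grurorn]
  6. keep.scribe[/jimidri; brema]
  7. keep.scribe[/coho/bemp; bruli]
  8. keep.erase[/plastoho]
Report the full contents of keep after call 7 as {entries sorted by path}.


;; 1. newfold(p→/coho) ~> ok
;; 2. scribe(p→/coho/kubros, c→sifle) ~> created
;; 3. erase(p→/coho) ~> ToolError: not empty
;; 4. scribe(p→/plastoho, c→nasti) ~> created
;; 5. newfold(p→/grurorn) ~> ok
;; 6. scribe(p→/jimidri, c→brema) ~> created
;; 7. scribe(p→/coho/bemp, c→bruli) ~> created
;; 8. erase(p→/plastoho) ~> ok

Answer: {coho/, coho/bemp=bruli, coho/kubros=sifle, grurorn/, jimidri=brema, plastoho=nasti}


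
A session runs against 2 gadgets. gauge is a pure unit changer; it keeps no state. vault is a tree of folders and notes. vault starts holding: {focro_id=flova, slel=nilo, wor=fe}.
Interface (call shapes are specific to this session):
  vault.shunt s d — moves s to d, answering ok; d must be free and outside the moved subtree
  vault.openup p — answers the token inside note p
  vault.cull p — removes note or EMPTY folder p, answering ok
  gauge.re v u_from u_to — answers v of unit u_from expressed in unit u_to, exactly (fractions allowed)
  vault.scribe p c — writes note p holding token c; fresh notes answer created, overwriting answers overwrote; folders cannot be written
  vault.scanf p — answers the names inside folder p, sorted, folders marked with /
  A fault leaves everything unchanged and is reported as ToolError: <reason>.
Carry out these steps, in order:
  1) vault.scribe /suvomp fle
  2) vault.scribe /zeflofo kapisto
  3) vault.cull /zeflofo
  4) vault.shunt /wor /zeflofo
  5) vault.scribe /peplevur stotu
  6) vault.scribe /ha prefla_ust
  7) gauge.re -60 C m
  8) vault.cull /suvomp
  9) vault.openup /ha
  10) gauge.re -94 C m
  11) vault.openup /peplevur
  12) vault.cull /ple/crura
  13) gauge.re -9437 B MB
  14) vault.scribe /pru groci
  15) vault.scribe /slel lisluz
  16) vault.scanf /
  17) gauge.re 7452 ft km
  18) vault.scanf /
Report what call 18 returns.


Answer: [focro_id, ha, peplevur, pru, slel, zeflofo]

Derivation:
CALL vault.scribe[p: /suvomp; c: fle]
RET  created
CALL vault.scribe[p: /zeflofo; c: kapisto]
RET  created
CALL vault.cull[p: /zeflofo]
RET  ok
CALL vault.shunt[s: /wor; d: /zeflofo]
RET  ok
CALL vault.scribe[p: /peplevur; c: stotu]
RET  created
CALL vault.scribe[p: /ha; c: prefla_ust]
RET  created
CALL gauge.re[v: -60; u_from: C; u_to: m]
RET  ToolError: incompatible units
CALL vault.cull[p: /suvomp]
RET  ok
CALL vault.openup[p: /ha]
RET  prefla_ust
CALL gauge.re[v: -94; u_from: C; u_to: m]
RET  ToolError: incompatible units
CALL vault.openup[p: /peplevur]
RET  stotu
CALL vault.cull[p: /ple/crura]
RET  ToolError: not found
CALL gauge.re[v: -9437; u_from: B; u_to: MB]
RET  -9437/1000000
CALL vault.scribe[p: /pru; c: groci]
RET  created
CALL vault.scribe[p: /slel; c: lisluz]
RET  overwrote
CALL vault.scanf[p: /]
RET  [focro_id, ha, peplevur, pru, slel, zeflofo]
CALL gauge.re[v: 7452; u_from: ft; u_to: km]
RET  709803/312500
CALL vault.scanf[p: /]
RET  [focro_id, ha, peplevur, pru, slel, zeflofo]


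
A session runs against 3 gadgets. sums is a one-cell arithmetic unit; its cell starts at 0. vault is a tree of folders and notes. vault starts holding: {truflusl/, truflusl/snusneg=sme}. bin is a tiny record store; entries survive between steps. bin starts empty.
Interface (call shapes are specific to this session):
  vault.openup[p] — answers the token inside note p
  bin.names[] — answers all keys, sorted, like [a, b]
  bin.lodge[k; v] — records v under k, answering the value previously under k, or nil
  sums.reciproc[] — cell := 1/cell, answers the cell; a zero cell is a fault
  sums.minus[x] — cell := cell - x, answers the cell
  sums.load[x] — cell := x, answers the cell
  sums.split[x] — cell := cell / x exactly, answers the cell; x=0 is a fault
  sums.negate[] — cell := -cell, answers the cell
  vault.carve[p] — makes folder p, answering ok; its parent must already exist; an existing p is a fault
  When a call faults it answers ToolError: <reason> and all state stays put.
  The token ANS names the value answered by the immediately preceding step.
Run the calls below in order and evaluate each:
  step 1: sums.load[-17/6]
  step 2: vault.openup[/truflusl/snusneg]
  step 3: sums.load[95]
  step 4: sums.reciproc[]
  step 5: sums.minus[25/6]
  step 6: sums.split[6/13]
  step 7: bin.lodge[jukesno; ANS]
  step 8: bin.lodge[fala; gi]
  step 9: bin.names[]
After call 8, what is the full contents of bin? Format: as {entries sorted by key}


>> sums.load(x='-17/6')
<< -17/6
>> vault.openup(p='/truflusl/snusneg')
<< sme
>> sums.load(x='95')
<< 95
>> sums.reciproc()
<< 1/95
>> sums.minus(x='25/6')
<< -2369/570
>> sums.split(x='6/13')
<< -30797/3420
>> bin.lodge(k='jukesno', v='ANS')
<< nil
>> bin.lodge(k='fala', v='gi')
<< nil
>> bin.names()
<< [fala, jukesno]

Answer: {fala=gi, jukesno=-30797/3420}


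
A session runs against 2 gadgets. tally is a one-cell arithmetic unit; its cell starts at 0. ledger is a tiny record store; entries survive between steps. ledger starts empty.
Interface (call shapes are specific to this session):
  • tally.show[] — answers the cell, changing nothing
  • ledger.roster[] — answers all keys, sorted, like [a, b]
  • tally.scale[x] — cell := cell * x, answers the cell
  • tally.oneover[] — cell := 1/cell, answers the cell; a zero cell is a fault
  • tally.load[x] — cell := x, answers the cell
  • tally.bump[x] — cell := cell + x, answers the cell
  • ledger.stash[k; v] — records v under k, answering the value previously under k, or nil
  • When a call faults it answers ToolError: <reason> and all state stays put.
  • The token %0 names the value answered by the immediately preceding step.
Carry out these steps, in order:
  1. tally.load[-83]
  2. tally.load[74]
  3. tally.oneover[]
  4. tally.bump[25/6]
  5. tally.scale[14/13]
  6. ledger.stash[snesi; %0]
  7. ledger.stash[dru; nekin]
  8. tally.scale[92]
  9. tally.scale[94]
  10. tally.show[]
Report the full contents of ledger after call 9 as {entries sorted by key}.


Act: tally.load[x→-83]
Obs: -83
Act: tally.load[x→74]
Obs: 74
Act: tally.oneover[]
Obs: 1/74
Act: tally.bump[x→25/6]
Obs: 464/111
Act: tally.scale[x→14/13]
Obs: 6496/1443
Act: ledger.stash[k→snesi; v→%0]
Obs: nil
Act: ledger.stash[k→dru; v→nekin]
Obs: nil
Act: tally.scale[x→92]
Obs: 597632/1443
Act: tally.scale[x→94]
Obs: 56177408/1443
Act: tally.show[]
Obs: 56177408/1443

Answer: {dru=nekin, snesi=6496/1443}


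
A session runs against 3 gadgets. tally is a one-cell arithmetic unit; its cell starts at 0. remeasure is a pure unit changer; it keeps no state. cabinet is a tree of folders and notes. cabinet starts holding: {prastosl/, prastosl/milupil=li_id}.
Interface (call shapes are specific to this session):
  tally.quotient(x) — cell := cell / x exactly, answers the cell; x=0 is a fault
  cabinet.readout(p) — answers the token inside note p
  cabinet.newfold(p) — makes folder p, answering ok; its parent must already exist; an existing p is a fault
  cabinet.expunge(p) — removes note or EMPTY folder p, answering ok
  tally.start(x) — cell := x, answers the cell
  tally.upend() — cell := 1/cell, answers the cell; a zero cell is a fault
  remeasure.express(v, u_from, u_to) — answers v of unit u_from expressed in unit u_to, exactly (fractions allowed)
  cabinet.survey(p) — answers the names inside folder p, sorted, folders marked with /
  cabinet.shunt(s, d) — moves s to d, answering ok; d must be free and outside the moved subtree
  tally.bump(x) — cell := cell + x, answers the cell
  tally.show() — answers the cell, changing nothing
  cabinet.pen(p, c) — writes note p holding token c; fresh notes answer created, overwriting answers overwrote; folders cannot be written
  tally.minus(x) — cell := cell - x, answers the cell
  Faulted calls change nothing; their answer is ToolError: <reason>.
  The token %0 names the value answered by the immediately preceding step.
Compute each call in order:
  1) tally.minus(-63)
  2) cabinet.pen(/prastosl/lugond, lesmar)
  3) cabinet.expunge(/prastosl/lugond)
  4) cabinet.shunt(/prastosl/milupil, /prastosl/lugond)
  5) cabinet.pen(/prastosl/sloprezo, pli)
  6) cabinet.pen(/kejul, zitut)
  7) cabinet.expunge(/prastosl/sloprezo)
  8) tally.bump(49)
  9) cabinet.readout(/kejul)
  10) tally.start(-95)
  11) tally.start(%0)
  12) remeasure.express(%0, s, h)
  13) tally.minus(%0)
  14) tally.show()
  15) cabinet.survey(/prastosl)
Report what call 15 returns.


Answer: [lugond]

Derivation:
> minus x: -63
:: 63
> pen p: /prastosl/lugond c: lesmar
:: created
> expunge p: /prastosl/lugond
:: ok
> shunt s: /prastosl/milupil d: /prastosl/lugond
:: ok
> pen p: /prastosl/sloprezo c: pli
:: created
> pen p: /kejul c: zitut
:: created
> expunge p: /prastosl/sloprezo
:: ok
> bump x: 49
:: 112
> readout p: /kejul
:: zitut
> start x: -95
:: -95
> start x: %0
:: -95
> express v: %0 u_from: s u_to: h
:: -19/720
> minus x: %0
:: -68381/720
> show
:: -68381/720
> survey p: /prastosl
:: [lugond]


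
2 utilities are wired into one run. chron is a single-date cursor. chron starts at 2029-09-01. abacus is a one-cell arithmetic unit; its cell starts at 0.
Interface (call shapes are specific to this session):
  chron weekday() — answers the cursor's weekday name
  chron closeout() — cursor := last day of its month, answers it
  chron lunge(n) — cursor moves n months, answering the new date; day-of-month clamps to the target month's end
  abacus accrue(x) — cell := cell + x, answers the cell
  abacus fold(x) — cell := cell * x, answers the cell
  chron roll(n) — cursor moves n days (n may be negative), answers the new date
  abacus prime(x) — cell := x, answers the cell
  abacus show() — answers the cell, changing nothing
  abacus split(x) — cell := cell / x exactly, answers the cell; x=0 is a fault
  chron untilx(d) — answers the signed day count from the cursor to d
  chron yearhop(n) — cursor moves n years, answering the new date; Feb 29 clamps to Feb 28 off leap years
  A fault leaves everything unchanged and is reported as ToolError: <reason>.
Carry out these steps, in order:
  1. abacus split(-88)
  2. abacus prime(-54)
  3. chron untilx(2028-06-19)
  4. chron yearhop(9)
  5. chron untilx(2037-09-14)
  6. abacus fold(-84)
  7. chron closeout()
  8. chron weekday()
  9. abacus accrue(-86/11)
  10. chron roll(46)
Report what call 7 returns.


Answer: 2038-09-30

Derivation:
;; 1. abacus split(x='-88') ~> 0
;; 2. abacus prime(x='-54') ~> -54
;; 3. chron untilx(d='2028-06-19') ~> -439
;; 4. chron yearhop(n='9') ~> 2038-09-01
;; 5. chron untilx(d='2037-09-14') ~> -352
;; 6. abacus fold(x='-84') ~> 4536
;; 7. chron closeout() ~> 2038-09-30
;; 8. chron weekday() ~> Thursday
;; 9. abacus accrue(x='-86/11') ~> 49810/11
;; 10. chron roll(n='46') ~> 2038-11-15


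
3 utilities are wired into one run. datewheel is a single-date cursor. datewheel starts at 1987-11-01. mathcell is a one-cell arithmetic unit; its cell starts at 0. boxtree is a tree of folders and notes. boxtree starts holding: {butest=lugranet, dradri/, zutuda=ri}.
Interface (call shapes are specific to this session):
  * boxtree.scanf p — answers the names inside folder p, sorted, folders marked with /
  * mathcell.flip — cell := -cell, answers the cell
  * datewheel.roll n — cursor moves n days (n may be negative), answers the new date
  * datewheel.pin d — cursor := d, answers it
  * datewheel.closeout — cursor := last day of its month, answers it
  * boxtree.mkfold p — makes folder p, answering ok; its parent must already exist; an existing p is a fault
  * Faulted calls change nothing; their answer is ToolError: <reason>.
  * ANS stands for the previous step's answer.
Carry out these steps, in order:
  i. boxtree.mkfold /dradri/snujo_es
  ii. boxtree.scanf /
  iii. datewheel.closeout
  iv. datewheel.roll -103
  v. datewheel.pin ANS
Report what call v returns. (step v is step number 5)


Act: boxtree.mkfold[p→/dradri/snujo_es]
Obs: ok
Act: boxtree.scanf[p→/]
Obs: [butest, dradri/, zutuda]
Act: datewheel.closeout[]
Obs: 1987-11-30
Act: datewheel.roll[n→-103]
Obs: 1987-08-19
Act: datewheel.pin[d→ANS]
Obs: 1987-08-19

Answer: 1987-08-19


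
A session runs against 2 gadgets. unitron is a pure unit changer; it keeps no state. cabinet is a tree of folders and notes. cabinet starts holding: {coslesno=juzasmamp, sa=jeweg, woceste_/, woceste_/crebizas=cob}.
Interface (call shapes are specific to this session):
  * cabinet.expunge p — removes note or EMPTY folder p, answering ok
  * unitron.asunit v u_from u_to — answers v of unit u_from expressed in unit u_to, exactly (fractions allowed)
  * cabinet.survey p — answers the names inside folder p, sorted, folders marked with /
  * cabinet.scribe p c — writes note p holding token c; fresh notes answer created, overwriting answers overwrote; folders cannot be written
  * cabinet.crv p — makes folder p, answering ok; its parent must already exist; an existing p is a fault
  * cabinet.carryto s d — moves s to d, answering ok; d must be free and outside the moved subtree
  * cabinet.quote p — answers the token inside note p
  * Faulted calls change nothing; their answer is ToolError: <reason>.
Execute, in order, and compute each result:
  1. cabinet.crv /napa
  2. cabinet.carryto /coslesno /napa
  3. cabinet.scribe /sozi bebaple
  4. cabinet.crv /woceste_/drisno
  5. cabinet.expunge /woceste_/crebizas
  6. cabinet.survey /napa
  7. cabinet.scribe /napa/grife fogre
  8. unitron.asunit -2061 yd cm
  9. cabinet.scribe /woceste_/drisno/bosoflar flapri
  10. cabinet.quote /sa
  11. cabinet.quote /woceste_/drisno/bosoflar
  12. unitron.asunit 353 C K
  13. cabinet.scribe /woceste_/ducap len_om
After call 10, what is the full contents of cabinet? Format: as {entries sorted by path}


Answer: {coslesno=juzasmamp, napa/, napa/grife=fogre, sa=jeweg, sozi=bebaple, woceste_/, woceste_/drisno/, woceste_/drisno/bosoflar=flapri}

Derivation:
-> cabinet.crv(p→/napa)
<- ok
-> cabinet.carryto(s→/coslesno, d→/napa)
<- ToolError: exists
-> cabinet.scribe(p→/sozi, c→bebaple)
<- created
-> cabinet.crv(p→/woceste_/drisno)
<- ok
-> cabinet.expunge(p→/woceste_/crebizas)
<- ok
-> cabinet.survey(p→/napa)
<- []
-> cabinet.scribe(p→/napa/grife, c→fogre)
<- created
-> unitron.asunit(v→-2061, u_from→yd, u_to→cm)
<- -4711446/25
-> cabinet.scribe(p→/woceste_/drisno/bosoflar, c→flapri)
<- created
-> cabinet.quote(p→/sa)
<- jeweg
-> cabinet.quote(p→/woceste_/drisno/bosoflar)
<- flapri
-> unitron.asunit(v→353, u_from→C, u_to→K)
<- 12523/20
-> cabinet.scribe(p→/woceste_/ducap, c→len_om)
<- created


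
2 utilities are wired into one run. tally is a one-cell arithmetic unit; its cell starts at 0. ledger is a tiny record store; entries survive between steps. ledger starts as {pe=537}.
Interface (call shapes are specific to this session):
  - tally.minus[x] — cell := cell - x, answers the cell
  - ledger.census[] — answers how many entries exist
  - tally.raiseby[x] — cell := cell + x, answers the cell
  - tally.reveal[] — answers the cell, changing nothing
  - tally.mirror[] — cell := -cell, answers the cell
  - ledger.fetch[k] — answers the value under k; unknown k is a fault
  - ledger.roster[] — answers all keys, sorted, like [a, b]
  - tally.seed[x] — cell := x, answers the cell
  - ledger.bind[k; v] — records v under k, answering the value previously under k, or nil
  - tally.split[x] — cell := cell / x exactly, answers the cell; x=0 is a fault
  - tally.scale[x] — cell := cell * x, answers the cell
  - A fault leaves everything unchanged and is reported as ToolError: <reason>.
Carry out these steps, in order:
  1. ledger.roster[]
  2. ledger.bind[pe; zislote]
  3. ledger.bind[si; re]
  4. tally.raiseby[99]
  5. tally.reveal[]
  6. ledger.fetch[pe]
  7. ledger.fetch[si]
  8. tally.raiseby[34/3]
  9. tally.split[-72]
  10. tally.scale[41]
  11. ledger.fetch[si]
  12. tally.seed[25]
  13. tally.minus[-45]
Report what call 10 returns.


~$ ledger.roster
= [pe]
~$ ledger.bind k=pe v=zislote
= 537
~$ ledger.bind k=si v=re
= nil
~$ tally.raiseby x=99
= 99
~$ tally.reveal
= 99
~$ ledger.fetch k=pe
= zislote
~$ ledger.fetch k=si
= re
~$ tally.raiseby x=34/3
= 331/3
~$ tally.split x=-72
= -331/216
~$ tally.scale x=41
= -13571/216
~$ ledger.fetch k=si
= re
~$ tally.seed x=25
= 25
~$ tally.minus x=-45
= 70

Answer: -13571/216


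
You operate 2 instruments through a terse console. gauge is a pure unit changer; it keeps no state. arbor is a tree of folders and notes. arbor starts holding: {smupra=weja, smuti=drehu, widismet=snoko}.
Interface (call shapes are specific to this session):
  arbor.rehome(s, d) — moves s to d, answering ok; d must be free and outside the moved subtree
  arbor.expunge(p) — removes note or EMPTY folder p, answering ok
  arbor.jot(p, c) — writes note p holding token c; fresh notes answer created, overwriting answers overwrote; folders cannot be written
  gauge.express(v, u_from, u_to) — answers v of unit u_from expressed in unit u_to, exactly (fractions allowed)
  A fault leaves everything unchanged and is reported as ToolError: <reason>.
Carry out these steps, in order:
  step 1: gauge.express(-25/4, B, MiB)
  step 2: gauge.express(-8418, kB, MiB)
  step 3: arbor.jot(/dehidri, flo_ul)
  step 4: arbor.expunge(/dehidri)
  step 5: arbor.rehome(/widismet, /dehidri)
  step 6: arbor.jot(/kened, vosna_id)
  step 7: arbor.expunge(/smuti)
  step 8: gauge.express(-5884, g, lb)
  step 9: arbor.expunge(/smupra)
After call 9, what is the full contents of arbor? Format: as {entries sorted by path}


Do: gauge.express[v='-25/4'; u_from='B'; u_to='MiB']
See: -25/4194304
Do: gauge.express[v='-8418'; u_from='kB'; u_to='MiB']
See: -526125/65536
Do: arbor.jot[p='/dehidri'; c='flo_ul']
See: created
Do: arbor.expunge[p='/dehidri']
See: ok
Do: arbor.rehome[s='/widismet'; d='/dehidri']
See: ok
Do: arbor.jot[p='/kened'; c='vosna_id']
See: created
Do: arbor.expunge[p='/smuti']
See: ok
Do: gauge.express[v='-5884'; u_from='g'; u_to='lb']
See: -588400000/45359237
Do: arbor.expunge[p='/smupra']
See: ok

Answer: {dehidri=snoko, kened=vosna_id}


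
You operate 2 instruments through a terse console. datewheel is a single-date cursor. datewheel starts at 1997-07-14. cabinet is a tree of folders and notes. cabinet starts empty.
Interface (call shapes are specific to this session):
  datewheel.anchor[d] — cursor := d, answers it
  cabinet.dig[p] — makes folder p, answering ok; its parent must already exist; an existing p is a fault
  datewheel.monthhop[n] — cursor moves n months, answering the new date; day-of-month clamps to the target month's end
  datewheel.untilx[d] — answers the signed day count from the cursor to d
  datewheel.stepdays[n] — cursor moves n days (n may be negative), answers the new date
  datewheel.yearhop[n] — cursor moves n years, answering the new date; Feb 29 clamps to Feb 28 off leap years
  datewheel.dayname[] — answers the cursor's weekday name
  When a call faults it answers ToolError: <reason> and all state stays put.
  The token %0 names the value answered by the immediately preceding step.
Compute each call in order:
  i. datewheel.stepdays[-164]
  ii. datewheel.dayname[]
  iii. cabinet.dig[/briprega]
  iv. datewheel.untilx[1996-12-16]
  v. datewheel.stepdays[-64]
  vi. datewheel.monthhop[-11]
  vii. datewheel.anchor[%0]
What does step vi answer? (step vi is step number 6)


I invoke datewheel.stepdays on n: -164, and see 1997-01-31.
Then datewheel.dayname, — result: Friday.
Calling cabinet.dig on p: /briprega, and see ok.
Now I run datewheel.untilx on d: 1996-12-16, yielding -46.
I use datewheel.stepdays on n: -64, and see 1996-11-28.
Invoking datewheel.monthhop on n: -11, → 1995-12-28.
I try datewheel.anchor on d: %0, → 1995-12-28.

Answer: 1995-12-28


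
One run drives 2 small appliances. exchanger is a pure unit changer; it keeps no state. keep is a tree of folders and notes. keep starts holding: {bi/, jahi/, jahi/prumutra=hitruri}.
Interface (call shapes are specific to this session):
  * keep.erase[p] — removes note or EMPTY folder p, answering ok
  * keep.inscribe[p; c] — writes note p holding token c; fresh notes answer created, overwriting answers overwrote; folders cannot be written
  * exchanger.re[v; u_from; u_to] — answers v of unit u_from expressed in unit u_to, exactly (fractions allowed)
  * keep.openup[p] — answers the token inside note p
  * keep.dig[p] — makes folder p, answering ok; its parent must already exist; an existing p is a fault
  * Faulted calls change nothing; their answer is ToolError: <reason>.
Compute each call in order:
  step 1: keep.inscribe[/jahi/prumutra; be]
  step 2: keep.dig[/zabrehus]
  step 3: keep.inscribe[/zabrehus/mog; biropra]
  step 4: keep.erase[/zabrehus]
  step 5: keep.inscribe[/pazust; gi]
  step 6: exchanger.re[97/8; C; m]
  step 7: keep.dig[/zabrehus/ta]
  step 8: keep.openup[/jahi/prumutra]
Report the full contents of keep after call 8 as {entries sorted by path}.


I use keep.inscribe(p→/jahi/prumutra, c→be), and observe overwrote.
I run keep.dig(p→/zabrehus), giving ok.
Now I run keep.inscribe(p→/zabrehus/mog, c→biropra), yielding created.
Next I call keep.erase(p→/zabrehus), yielding ToolError: not empty.
Now I run keep.inscribe(p→/pazust, c→gi): created.
Calling exchanger.re(v→97/8, u_from→C, u_to→m), giving ToolError: incompatible units.
I try keep.dig(p→/zabrehus/ta), which returns ok.
Using keep.openup(p→/jahi/prumutra), which returns be.

Answer: {bi/, jahi/, jahi/prumutra=be, pazust=gi, zabrehus/, zabrehus/mog=biropra, zabrehus/ta/}
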